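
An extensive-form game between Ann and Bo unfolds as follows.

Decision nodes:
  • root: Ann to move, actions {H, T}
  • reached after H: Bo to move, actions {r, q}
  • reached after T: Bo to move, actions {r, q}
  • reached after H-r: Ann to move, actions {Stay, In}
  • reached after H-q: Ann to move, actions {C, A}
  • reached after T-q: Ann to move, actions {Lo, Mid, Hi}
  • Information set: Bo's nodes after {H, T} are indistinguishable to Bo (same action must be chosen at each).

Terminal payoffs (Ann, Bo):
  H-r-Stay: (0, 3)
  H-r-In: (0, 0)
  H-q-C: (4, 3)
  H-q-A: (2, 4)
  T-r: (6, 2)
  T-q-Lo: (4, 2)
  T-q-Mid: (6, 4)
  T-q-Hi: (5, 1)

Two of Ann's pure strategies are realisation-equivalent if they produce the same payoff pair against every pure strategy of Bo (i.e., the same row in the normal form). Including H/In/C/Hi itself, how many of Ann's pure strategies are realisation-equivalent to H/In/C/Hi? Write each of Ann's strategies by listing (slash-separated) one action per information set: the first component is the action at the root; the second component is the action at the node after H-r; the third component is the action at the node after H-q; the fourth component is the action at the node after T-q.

Row for H/In/C/Hi (columns r, q): (0,0) (4,3).
Under H/In/C/Hi, Ann's choice at the node after T-q can never be reached regardless of what Bo does, so varying those choices leaves every outcome unchanged.
Holding the reachable choices fixed and varying the unreachable one freely already gives 3 equivalent strategies.
No other strategy reproduces this row, so those 3 are the full class: H/In/C/Lo, H/In/C/Mid, H/In/C/Hi.

3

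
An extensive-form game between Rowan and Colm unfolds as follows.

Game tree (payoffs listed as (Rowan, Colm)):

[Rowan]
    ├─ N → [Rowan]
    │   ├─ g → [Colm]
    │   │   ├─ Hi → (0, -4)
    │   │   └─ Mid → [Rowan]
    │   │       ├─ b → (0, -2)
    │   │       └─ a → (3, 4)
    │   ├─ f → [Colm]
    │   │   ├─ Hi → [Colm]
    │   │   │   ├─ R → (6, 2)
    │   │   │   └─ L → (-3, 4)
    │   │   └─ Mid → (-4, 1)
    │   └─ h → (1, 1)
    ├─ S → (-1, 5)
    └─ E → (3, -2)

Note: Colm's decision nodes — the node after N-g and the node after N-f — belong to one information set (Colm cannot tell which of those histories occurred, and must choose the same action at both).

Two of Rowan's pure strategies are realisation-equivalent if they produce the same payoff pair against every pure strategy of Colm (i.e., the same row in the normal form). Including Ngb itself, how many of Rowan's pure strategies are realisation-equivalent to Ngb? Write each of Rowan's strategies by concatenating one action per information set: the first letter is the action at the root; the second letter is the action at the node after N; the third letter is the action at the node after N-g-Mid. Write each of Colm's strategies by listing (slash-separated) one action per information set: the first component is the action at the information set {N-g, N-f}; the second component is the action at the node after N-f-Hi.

Row for Ngb (columns Hi/R, Hi/L, Mid/R, Mid/L): (0,-4) (0,-4) (0,-2) (0,-2).
Every one of Rowan's information sets is on the play path for some reply by Colm when Rowan follows Ngb.
Changing the action at any of them therefore changes at least one column, so only Ngb itself gives this row.

1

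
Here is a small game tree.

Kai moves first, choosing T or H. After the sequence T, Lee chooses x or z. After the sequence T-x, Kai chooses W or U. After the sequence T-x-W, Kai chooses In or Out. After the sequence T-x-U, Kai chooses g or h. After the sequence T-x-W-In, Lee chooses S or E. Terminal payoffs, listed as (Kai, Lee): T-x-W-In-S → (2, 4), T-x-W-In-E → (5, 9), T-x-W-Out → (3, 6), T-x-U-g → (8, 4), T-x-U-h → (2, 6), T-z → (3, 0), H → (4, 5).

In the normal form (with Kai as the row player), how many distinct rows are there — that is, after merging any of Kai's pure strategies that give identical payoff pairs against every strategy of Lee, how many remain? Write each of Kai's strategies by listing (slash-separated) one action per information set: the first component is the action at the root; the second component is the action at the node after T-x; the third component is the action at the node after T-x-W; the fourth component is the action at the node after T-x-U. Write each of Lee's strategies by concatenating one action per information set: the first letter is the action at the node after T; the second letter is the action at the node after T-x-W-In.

Kai has 16 pure strategies: T/W/In/g, T/W/In/h, T/W/Out/g, T/W/Out/h, T/U/In/g, T/U/In/h, T/U/Out/g, T/U/Out/h, H/W/In/g, H/W/In/h, H/W/Out/g, H/W/Out/h, H/U/In/g, H/U/In/h, H/U/Out/g, H/U/Out/h. Columns: xS, xE, zS, zE.
{T/W/In/g, T/W/In/h} → row (2,4) (5,9) (3,0) (3,0)
{T/W/Out/g, T/W/Out/h} → row (3,6) (3,6) (3,0) (3,0)
{T/U/In/g, T/U/Out/g} → row (8,4) (8,4) (3,0) (3,0)
{T/U/In/h, T/U/Out/h} → row (2,6) (2,6) (3,0) (3,0)
{H/W/In/g, H/W/In/h, H/W/Out/g, H/W/Out/h, H/U/In/g, H/U/In/h, H/U/Out/g, H/U/Out/h} → row (4,5) (4,5) (4,5) (4,5)
That's 5 distinct rows out of 16 strategies.

5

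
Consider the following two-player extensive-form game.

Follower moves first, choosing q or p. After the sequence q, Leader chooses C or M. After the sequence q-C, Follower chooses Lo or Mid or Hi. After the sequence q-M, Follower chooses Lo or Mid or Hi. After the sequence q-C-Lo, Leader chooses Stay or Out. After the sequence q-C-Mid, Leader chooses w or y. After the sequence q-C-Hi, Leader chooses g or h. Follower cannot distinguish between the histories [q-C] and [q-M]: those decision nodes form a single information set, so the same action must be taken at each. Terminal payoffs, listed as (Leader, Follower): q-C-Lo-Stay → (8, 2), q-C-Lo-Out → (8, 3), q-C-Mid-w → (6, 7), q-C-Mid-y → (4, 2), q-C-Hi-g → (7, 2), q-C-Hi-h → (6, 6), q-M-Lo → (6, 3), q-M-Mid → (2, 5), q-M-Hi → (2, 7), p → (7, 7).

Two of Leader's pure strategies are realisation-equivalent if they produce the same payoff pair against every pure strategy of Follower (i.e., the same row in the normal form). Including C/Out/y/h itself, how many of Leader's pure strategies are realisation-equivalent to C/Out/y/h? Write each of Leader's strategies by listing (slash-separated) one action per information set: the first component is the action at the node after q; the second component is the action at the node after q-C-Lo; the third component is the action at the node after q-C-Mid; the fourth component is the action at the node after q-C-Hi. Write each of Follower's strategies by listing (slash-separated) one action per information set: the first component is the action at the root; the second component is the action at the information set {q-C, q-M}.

1

Row for C/Out/y/h (columns q/Lo, q/Mid, q/Hi, p/Lo, p/Mid, p/Hi): (8,3) (4,2) (6,6) (7,7) (7,7) (7,7).
Every one of Leader's information sets is on the play path for some reply by Follower when Leader follows C/Out/y/h.
Changing the action at any of them therefore changes at least one column, so only C/Out/y/h itself gives this row.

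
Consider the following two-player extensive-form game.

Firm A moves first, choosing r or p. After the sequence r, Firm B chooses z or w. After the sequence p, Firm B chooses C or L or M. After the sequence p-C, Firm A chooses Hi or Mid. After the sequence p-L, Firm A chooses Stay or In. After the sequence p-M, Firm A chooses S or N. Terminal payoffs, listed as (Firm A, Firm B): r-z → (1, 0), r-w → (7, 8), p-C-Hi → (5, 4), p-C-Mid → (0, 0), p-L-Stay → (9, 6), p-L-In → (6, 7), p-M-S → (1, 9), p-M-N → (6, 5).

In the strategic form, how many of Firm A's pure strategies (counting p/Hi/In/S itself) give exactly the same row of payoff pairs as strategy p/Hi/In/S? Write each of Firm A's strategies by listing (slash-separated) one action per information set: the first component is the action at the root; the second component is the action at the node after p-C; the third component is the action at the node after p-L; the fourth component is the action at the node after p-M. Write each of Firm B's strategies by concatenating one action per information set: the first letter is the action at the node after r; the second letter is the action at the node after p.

Row for p/Hi/In/S (columns zC, zL, zM, wC, wL, wM): (5,4) (6,7) (1,9) (5,4) (6,7) (1,9).
Every one of Firm A's information sets is on the play path for some reply by Firm B when Firm A follows p/Hi/In/S.
Changing the action at any of them therefore changes at least one column, so only p/Hi/In/S itself gives this row.

1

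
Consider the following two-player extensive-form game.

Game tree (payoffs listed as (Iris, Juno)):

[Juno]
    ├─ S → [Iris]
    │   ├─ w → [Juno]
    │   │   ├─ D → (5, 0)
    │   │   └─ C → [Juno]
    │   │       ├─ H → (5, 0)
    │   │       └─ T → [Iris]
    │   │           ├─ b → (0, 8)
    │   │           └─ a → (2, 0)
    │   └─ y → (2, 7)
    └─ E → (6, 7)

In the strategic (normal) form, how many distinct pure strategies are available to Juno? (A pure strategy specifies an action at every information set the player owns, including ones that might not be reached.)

Juno owns the root with actions {S, E} — two choices.
Juno owns the node after S-w with actions {D, C} — two choices.
Juno owns the node after S-w-C with actions {H, T} — two choices.
A pure strategy fixes one action at each information set independently, so the count is the product 2 × 2 × 2 = 8.
(For reference, Iris has 4 pure strategies, giving a 8×4 normal-form matrix.)

8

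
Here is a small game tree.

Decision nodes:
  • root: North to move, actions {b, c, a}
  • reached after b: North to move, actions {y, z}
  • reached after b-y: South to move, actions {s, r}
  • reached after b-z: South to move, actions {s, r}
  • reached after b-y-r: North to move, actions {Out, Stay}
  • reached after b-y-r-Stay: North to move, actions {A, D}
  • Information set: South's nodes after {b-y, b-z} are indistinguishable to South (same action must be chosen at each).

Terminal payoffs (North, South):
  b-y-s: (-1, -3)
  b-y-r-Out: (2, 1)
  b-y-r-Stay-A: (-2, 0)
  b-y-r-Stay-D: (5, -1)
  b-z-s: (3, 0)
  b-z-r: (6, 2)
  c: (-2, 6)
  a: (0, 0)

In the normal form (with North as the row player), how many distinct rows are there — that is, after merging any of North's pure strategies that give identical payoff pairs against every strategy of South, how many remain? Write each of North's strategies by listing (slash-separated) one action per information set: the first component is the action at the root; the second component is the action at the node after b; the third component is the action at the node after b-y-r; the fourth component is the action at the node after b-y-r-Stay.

North has 24 pure strategies: b/y/Out/A, b/y/Out/D, b/y/Stay/A, b/y/Stay/D, b/z/Out/A, b/z/Out/D, b/z/Stay/A, b/z/Stay/D, c/y/Out/A, c/y/Out/D, c/y/Stay/A, c/y/Stay/D, c/z/Out/A, c/z/Out/D, c/z/Stay/A, c/z/Stay/D, a/y/Out/A, a/y/Out/D, a/y/Stay/A, a/y/Stay/D, a/z/Out/A, a/z/Out/D, a/z/Stay/A, a/z/Stay/D. Columns: s, r.
{b/y/Out/A, b/y/Out/D} → row (-1,-3) (2,1)
{b/y/Stay/A} → row (-1,-3) (-2,0)
{b/y/Stay/D} → row (-1,-3) (5,-1)
{b/z/Out/A, b/z/Out/D, b/z/Stay/A, b/z/Stay/D} → row (3,0) (6,2)
{c/y/Out/A, c/y/Out/D, c/y/Stay/A, c/y/Stay/D, c/z/Out/A, c/z/Out/D, c/z/Stay/A, c/z/Stay/D} → row (-2,6) (-2,6)
{a/y/Out/A, a/y/Out/D, a/y/Stay/A, a/y/Stay/D, a/z/Out/A, a/z/Out/D, a/z/Stay/A, a/z/Stay/D} → row (0,0) (0,0)
That's 6 distinct rows out of 24 strategies.

6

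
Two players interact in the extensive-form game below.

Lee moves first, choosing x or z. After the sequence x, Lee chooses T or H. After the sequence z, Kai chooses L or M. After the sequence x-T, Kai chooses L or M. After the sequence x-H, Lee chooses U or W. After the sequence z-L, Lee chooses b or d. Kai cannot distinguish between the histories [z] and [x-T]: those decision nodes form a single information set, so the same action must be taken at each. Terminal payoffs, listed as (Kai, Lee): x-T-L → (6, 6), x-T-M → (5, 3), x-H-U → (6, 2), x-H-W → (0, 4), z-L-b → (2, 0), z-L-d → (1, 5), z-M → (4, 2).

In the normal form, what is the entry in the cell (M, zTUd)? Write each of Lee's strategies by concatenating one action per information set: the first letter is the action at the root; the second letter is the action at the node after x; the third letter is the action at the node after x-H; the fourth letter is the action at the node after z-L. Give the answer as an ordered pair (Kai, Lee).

Trace the play path from the root:
  Lee plays z
  Kai plays M at [z]
→ terminal payoff (4, 2).
(Lee's choice at the node after x is never reached on this path, so it doesn't affect the outcome.)

(4, 2)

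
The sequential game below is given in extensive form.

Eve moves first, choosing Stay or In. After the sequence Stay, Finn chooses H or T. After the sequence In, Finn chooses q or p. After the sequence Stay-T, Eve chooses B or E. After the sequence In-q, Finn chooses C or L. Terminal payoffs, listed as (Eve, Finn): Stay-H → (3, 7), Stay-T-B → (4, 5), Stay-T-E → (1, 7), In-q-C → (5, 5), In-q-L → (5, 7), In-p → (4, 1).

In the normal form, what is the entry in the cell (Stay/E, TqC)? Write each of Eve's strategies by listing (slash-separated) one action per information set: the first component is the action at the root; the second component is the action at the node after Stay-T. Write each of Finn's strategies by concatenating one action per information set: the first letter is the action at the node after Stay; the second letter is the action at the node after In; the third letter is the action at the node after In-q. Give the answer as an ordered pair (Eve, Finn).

(1, 7)

Trace the play path from the root:
  Eve plays Stay
  Finn plays T at [Stay]
  Eve plays E at [Stay-T]
→ terminal payoff (1, 7).
(Finn's choice at the node after In is never reached on this path, so it doesn't affect the outcome.)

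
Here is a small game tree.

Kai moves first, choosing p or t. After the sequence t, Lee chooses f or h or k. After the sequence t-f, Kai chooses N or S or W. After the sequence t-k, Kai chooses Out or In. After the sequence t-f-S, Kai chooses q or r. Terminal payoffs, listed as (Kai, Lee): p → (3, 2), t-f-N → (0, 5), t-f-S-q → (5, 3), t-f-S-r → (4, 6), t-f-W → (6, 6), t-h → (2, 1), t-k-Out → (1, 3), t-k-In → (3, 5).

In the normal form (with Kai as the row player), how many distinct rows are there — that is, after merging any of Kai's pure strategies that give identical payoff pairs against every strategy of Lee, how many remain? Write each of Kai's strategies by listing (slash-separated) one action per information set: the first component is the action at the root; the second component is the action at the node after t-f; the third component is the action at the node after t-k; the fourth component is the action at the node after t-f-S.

9

Kai has 24 pure strategies: p/N/Out/q, p/N/Out/r, p/N/In/q, p/N/In/r, p/S/Out/q, p/S/Out/r, p/S/In/q, p/S/In/r, p/W/Out/q, p/W/Out/r, p/W/In/q, p/W/In/r, t/N/Out/q, t/N/Out/r, t/N/In/q, t/N/In/r, t/S/Out/q, t/S/Out/r, t/S/In/q, t/S/In/r, t/W/Out/q, t/W/Out/r, t/W/In/q, t/W/In/r. Columns: f, h, k.
{p/N/Out/q, p/N/Out/r, p/N/In/q, p/N/In/r, p/S/Out/q, p/S/Out/r, p/S/In/q, p/S/In/r, p/W/Out/q, p/W/Out/r, p/W/In/q, p/W/In/r} → row (3,2) (3,2) (3,2)
{t/N/Out/q, t/N/Out/r} → row (0,5) (2,1) (1,3)
{t/N/In/q, t/N/In/r} → row (0,5) (2,1) (3,5)
{t/S/Out/q} → row (5,3) (2,1) (1,3)
{t/S/Out/r} → row (4,6) (2,1) (1,3)
{t/S/In/q} → row (5,3) (2,1) (3,5)
{t/S/In/r} → row (4,6) (2,1) (3,5)
{t/W/Out/q, t/W/Out/r} → row (6,6) (2,1) (1,3)
{t/W/In/q, t/W/In/r} → row (6,6) (2,1) (3,5)
That's 9 distinct rows out of 24 strategies.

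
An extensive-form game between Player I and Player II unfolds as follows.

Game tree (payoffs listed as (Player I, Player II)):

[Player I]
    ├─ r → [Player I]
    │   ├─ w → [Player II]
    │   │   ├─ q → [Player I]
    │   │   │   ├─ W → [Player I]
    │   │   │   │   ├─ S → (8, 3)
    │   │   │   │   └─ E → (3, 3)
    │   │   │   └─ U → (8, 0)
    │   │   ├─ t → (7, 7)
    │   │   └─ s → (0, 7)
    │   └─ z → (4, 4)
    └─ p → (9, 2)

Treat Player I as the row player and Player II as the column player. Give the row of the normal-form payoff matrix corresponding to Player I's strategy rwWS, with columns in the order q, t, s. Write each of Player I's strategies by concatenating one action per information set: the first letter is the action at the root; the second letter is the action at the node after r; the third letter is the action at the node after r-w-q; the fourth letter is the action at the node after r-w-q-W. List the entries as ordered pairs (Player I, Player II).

(8,3) (7,7) (0,7)

vs q: Player I plays r → Player I plays w at [r] → Player II plays q at [r-w] → Player I plays W at [r-w-q] → Player I plays S at [r-w-q-W] → (8, 3)
vs t: Player I plays r → Player I plays w at [r] → Player II plays t at [r-w] → (7, 7)
vs s: Player I plays r → Player I plays w at [r] → Player II plays s at [r-w] → (0, 7)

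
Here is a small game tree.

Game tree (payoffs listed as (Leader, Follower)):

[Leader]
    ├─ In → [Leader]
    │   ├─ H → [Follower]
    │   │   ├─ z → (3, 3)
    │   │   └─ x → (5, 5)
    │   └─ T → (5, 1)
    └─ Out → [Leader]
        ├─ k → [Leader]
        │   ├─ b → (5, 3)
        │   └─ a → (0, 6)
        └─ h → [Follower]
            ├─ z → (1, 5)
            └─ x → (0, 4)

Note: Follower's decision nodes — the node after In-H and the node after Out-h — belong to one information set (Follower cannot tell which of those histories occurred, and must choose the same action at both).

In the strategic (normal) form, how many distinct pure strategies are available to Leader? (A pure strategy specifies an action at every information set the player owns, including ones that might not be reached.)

16

Leader owns the root with actions {In, Out} — two choices.
Leader owns the node after In with actions {H, T} — two choices.
Leader owns the node after Out with actions {k, h} — two choices.
Leader owns the node after Out-k with actions {b, a} — two choices.
A pure strategy fixes one action at each information set independently, so the count is the product 2 × 2 × 2 × 2 = 16.
(For reference, Follower has 2 pure strategies, giving a 16×2 normal-form matrix.)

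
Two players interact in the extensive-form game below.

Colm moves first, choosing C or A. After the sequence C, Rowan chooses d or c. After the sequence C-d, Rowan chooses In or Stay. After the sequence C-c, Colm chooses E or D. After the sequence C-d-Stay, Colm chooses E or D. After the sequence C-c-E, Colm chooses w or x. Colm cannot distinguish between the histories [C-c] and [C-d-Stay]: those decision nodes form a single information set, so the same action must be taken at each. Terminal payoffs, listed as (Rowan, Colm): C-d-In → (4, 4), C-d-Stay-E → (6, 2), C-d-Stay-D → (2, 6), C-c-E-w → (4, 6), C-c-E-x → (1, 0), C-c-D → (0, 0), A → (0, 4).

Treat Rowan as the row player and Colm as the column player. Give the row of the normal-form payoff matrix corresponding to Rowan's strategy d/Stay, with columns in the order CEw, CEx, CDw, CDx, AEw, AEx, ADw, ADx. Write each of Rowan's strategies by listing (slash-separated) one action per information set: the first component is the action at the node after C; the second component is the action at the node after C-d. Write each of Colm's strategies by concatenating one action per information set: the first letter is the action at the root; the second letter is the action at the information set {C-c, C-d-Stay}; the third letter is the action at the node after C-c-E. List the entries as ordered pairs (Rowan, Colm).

(6,2) (6,2) (2,6) (2,6) (0,4) (0,4) (0,4) (0,4)

vs CEw: Colm plays C → Rowan plays d at [C] → Rowan plays Stay at [C-d] → Colm plays E at [C-d-Stay] → (6, 2)
vs CEx: Colm plays C → Rowan plays d at [C] → Rowan plays Stay at [C-d] → Colm plays E at [C-d-Stay] → (6, 2)
vs CDw: Colm plays C → Rowan plays d at [C] → Rowan plays Stay at [C-d] → Colm plays D at [C-d-Stay] → (2, 6)
vs CDx: Colm plays C → Rowan plays d at [C] → Rowan plays Stay at [C-d] → Colm plays D at [C-d-Stay] → (2, 6)
vs AEw: Colm plays A → (0, 4)
vs AEx: Colm plays A → (0, 4)
vs ADw: Colm plays A → (0, 4)
vs ADx: Colm plays A → (0, 4)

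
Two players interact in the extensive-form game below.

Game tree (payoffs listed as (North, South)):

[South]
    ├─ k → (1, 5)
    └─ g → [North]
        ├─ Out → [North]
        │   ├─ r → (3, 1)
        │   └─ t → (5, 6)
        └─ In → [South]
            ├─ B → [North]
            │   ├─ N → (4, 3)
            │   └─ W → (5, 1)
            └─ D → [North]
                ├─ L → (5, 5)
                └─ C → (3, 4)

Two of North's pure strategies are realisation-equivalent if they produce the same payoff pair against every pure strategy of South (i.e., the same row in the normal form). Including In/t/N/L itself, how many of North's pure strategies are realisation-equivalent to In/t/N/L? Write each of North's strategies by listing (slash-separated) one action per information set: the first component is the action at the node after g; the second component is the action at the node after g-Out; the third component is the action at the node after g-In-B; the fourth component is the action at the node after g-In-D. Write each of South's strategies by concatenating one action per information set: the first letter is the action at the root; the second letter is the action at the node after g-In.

Row for In/t/N/L (columns kB, kD, gB, gD): (1,5) (1,5) (4,3) (5,5).
Under In/t/N/L, North's choice at the node after g-Out can never be reached regardless of what South does, so varying those choices leaves every outcome unchanged.
Holding the reachable choices fixed and varying the unreachable one freely already gives 2 equivalent strategies.
No other strategy reproduces this row, so those 2 are the full class: In/r/N/L, In/t/N/L.

2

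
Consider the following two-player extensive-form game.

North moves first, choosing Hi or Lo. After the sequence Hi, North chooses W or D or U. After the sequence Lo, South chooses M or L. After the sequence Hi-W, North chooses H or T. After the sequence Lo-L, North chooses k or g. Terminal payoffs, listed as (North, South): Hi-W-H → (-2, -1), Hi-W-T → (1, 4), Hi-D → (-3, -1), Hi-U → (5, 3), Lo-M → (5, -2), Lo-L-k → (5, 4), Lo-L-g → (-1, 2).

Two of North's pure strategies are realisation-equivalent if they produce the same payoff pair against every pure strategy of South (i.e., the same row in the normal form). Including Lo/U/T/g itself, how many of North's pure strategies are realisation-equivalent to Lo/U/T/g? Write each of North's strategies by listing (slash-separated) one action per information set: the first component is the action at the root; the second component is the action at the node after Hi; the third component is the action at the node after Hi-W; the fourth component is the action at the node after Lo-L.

6

Row for Lo/U/T/g (columns M, L): (5,-2) (-1,2).
Under Lo/U/T/g, North's choice at the node after Hi and at the node after Hi-W can never be reached regardless of what South does, so varying those choices leaves every outcome unchanged.
Holding the reachable choices fixed and varying the unreachable ones freely already gives 3 × 2 = 6 equivalent strategies.
No other strategy reproduces this row, so those 6 are the full class: Lo/W/H/g, Lo/W/T/g, Lo/D/H/g, Lo/D/T/g, Lo/U/H/g, Lo/U/T/g.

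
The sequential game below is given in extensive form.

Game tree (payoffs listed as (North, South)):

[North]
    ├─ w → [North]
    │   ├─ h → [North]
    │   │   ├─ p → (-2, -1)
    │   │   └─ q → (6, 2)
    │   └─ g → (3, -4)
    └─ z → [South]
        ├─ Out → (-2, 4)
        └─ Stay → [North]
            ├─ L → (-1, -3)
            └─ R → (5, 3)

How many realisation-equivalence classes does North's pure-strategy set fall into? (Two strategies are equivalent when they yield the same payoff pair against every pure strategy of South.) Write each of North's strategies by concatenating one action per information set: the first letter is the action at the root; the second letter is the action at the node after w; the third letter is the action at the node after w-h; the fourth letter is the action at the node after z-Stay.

5

North has 16 pure strategies: whpL, whpR, whqL, whqR, wgpL, wgpR, wgqL, wgqR, zhpL, zhpR, zhqL, zhqR, zgpL, zgpR, zgqL, zgqR. Columns: Out, Stay.
{whpL, whpR} → row (-2,-1) (-2,-1)
{whqL, whqR} → row (6,2) (6,2)
{wgpL, wgpR, wgqL, wgqR} → row (3,-4) (3,-4)
{zhpL, zhqL, zgpL, zgqL} → row (-2,4) (-1,-3)
{zhpR, zhqR, zgpR, zgqR} → row (-2,4) (5,3)
That's 5 distinct rows out of 16 strategies.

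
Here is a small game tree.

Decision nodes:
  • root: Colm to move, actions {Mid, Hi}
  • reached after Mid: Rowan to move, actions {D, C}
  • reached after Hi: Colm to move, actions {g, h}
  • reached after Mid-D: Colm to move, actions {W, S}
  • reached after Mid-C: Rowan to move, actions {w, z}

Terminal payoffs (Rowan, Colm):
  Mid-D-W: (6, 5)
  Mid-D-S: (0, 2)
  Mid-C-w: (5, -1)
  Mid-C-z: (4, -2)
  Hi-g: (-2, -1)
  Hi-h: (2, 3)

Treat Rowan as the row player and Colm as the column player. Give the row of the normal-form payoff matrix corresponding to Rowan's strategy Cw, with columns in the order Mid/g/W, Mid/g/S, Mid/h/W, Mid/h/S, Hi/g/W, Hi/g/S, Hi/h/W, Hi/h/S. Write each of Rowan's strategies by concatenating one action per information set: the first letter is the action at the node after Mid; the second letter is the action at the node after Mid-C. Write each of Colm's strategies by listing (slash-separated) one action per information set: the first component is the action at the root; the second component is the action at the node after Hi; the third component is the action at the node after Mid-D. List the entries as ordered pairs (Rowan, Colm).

vs Mid/g/W: Colm plays Mid → Rowan plays C at [Mid] → Rowan plays w at [Mid-C] → (5, -1)
vs Mid/g/S: Colm plays Mid → Rowan plays C at [Mid] → Rowan plays w at [Mid-C] → (5, -1)
vs Mid/h/W: Colm plays Mid → Rowan plays C at [Mid] → Rowan plays w at [Mid-C] → (5, -1)
vs Mid/h/S: Colm plays Mid → Rowan plays C at [Mid] → Rowan plays w at [Mid-C] → (5, -1)
vs Hi/g/W: Colm plays Hi → Colm plays g at [Hi] → (-2, -1)
vs Hi/g/S: Colm plays Hi → Colm plays g at [Hi] → (-2, -1)
vs Hi/h/W: Colm plays Hi → Colm plays h at [Hi] → (2, 3)
vs Hi/h/S: Colm plays Hi → Colm plays h at [Hi] → (2, 3)

(5,-1) (5,-1) (5,-1) (5,-1) (-2,-1) (-2,-1) (2,3) (2,3)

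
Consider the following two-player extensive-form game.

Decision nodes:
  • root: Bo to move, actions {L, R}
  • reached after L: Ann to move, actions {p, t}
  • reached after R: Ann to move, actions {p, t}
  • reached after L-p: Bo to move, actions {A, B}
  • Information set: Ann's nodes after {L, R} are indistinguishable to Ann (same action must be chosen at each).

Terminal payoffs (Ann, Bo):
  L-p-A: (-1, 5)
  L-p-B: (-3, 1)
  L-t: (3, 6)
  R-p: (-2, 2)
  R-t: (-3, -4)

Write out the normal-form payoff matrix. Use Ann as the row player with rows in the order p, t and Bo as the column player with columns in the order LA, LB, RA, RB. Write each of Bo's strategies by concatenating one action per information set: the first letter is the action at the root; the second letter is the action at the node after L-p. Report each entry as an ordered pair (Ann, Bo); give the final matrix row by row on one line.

Row p: LA→(-1,5), LB→(-3,1), RA→(-2,2), RB→(-2,2)
Row t: LA→(3,6), LB→(3,6), RA→(-3,-4), RB→(-3,-4)

p: (-1,5) (-3,1) (-2,2) (-2,2) | t: (3,6) (3,6) (-3,-4) (-3,-4)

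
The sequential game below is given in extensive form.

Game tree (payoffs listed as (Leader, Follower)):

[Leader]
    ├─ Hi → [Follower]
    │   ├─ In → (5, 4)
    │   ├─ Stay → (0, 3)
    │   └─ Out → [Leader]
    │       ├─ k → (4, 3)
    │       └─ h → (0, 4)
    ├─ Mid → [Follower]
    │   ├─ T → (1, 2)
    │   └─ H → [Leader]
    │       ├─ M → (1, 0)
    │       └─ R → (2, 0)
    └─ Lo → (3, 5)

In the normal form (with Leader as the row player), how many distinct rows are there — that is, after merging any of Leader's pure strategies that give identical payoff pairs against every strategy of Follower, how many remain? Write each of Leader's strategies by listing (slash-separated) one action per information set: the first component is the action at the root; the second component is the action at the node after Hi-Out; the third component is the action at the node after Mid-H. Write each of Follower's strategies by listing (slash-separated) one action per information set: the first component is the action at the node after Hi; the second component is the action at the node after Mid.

5

Leader has 12 pure strategies: Hi/k/M, Hi/k/R, Hi/h/M, Hi/h/R, Mid/k/M, Mid/k/R, Mid/h/M, Mid/h/R, Lo/k/M, Lo/k/R, Lo/h/M, Lo/h/R. Columns: In/T, In/H, Stay/T, Stay/H, Out/T, Out/H.
{Hi/k/M, Hi/k/R} → row (5,4) (5,4) (0,3) (0,3) (4,3) (4,3)
{Hi/h/M, Hi/h/R} → row (5,4) (5,4) (0,3) (0,3) (0,4) (0,4)
{Mid/k/M, Mid/h/M} → row (1,2) (1,0) (1,2) (1,0) (1,2) (1,0)
{Mid/k/R, Mid/h/R} → row (1,2) (2,0) (1,2) (2,0) (1,2) (2,0)
{Lo/k/M, Lo/k/R, Lo/h/M, Lo/h/R} → row (3,5) (3,5) (3,5) (3,5) (3,5) (3,5)
That's 5 distinct rows out of 12 strategies.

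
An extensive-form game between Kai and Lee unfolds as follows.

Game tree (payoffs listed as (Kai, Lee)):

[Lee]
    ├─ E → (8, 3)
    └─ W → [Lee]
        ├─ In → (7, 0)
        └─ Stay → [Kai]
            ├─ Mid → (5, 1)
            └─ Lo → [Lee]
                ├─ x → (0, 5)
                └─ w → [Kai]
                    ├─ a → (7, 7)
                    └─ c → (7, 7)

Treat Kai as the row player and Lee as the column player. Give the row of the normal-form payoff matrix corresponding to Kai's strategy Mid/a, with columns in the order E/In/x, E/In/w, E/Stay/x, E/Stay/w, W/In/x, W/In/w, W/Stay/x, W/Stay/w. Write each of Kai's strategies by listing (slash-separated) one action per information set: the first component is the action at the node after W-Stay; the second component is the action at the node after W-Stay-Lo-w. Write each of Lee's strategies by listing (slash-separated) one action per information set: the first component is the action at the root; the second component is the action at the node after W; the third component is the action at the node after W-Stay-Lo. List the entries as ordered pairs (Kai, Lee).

(8,3) (8,3) (8,3) (8,3) (7,0) (7,0) (5,1) (5,1)

vs E/In/x: Lee plays E → (8, 3)
vs E/In/w: Lee plays E → (8, 3)
vs E/Stay/x: Lee plays E → (8, 3)
vs E/Stay/w: Lee plays E → (8, 3)
vs W/In/x: Lee plays W → Lee plays In at [W] → (7, 0)
vs W/In/w: Lee plays W → Lee plays In at [W] → (7, 0)
vs W/Stay/x: Lee plays W → Lee plays Stay at [W] → Kai plays Mid at [W-Stay] → (5, 1)
vs W/Stay/w: Lee plays W → Lee plays Stay at [W] → Kai plays Mid at [W-Stay] → (5, 1)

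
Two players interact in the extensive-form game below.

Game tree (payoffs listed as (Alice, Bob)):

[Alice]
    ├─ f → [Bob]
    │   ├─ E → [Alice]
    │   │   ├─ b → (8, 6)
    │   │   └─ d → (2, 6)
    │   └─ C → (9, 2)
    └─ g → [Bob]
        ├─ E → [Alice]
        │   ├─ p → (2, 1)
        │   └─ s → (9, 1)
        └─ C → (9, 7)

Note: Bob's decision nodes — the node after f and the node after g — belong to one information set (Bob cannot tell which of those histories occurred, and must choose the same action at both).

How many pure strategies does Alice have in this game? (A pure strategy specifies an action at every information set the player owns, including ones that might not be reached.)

8

Alice owns the root with actions {f, g} — two choices.
Alice owns the node after f-E with actions {b, d} — two choices.
Alice owns the node after g-E with actions {p, s} — two choices.
A pure strategy fixes one action at each information set independently, so the count is the product 2 × 2 × 2 = 8.
(For reference, Bob has 2 pure strategies, giving a 8×2 normal-form matrix.)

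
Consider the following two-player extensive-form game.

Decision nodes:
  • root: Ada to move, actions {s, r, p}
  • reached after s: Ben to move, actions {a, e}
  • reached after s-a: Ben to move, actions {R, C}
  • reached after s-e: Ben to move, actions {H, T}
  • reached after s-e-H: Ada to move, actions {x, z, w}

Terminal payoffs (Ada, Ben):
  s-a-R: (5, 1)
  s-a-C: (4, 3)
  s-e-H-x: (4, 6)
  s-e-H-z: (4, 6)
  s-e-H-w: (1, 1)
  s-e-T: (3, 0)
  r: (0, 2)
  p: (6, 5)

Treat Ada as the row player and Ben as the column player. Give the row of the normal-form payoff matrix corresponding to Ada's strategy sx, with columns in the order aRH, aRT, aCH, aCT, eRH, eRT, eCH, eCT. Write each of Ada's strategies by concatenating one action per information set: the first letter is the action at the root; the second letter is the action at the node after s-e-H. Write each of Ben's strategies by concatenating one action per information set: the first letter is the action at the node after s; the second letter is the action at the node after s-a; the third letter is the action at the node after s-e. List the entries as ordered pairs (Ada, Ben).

vs aRH: Ada plays s → Ben plays a at [s] → Ben plays R at [s-a] → (5, 1)
vs aRT: Ada plays s → Ben plays a at [s] → Ben plays R at [s-a] → (5, 1)
vs aCH: Ada plays s → Ben plays a at [s] → Ben plays C at [s-a] → (4, 3)
vs aCT: Ada plays s → Ben plays a at [s] → Ben plays C at [s-a] → (4, 3)
vs eRH: Ada plays s → Ben plays e at [s] → Ben plays H at [s-e] → Ada plays x at [s-e-H] → (4, 6)
vs eRT: Ada plays s → Ben plays e at [s] → Ben plays T at [s-e] → (3, 0)
vs eCH: Ada plays s → Ben plays e at [s] → Ben plays H at [s-e] → Ada plays x at [s-e-H] → (4, 6)
vs eCT: Ada plays s → Ben plays e at [s] → Ben plays T at [s-e] → (3, 0)

(5,1) (5,1) (4,3) (4,3) (4,6) (3,0) (4,6) (3,0)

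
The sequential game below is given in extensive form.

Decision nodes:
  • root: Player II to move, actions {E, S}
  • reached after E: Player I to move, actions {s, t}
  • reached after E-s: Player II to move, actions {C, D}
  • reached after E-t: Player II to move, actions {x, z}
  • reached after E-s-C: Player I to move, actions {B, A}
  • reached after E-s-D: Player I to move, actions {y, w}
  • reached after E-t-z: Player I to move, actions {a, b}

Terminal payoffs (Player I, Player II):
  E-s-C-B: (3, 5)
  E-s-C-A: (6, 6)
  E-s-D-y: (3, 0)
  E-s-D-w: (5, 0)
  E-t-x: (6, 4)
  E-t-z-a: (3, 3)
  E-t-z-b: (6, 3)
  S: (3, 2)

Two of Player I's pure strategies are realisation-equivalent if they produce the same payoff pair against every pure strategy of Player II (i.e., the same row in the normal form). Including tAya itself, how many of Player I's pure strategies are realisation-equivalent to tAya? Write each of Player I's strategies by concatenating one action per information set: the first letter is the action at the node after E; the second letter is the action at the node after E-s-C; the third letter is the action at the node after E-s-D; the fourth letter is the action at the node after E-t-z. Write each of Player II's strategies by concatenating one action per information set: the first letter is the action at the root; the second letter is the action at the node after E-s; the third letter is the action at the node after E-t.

4

Row for tAya (columns ECx, ECz, EDx, EDz, SCx, SCz, SDx, SDz): (6,4) (3,3) (6,4) (3,3) (3,2) (3,2) (3,2) (3,2).
Under tAya, Player I's choice at the node after E-s-C and at the node after E-s-D can never be reached regardless of what Player II does, so varying those choices leaves every outcome unchanged.
Holding the reachable choices fixed and varying the unreachable ones freely already gives 2 × 2 = 4 equivalent strategies.
No other strategy reproduces this row, so those 4 are the full class: tBya, tBwa, tAya, tAwa.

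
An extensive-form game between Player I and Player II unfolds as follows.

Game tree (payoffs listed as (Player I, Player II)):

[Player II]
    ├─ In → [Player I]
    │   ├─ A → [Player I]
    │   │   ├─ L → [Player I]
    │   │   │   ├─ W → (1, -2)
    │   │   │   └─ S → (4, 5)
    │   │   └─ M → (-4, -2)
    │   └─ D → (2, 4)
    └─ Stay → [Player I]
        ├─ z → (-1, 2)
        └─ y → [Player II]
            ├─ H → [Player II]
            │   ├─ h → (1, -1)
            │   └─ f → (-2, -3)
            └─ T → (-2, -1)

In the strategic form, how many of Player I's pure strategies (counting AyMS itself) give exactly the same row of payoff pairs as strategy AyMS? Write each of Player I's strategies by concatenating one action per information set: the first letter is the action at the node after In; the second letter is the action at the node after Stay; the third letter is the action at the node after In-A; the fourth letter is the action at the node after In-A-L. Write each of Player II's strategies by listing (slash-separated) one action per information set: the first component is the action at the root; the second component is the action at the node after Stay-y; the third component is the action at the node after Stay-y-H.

2

Row for AyMS (columns In/H/h, In/H/f, In/T/h, In/T/f, Stay/H/h, Stay/H/f, Stay/T/h, Stay/T/f): (-4,-2) (-4,-2) (-4,-2) (-4,-2) (1,-1) (-2,-3) (-2,-1) (-2,-1).
Under AyMS, Player I's choice at the node after In-A-L can never be reached regardless of what Player II does, so varying those choices leaves every outcome unchanged.
Holding the reachable choices fixed and varying the unreachable one freely already gives 2 equivalent strategies.
No other strategy reproduces this row, so those 2 are the full class: AyMW, AyMS.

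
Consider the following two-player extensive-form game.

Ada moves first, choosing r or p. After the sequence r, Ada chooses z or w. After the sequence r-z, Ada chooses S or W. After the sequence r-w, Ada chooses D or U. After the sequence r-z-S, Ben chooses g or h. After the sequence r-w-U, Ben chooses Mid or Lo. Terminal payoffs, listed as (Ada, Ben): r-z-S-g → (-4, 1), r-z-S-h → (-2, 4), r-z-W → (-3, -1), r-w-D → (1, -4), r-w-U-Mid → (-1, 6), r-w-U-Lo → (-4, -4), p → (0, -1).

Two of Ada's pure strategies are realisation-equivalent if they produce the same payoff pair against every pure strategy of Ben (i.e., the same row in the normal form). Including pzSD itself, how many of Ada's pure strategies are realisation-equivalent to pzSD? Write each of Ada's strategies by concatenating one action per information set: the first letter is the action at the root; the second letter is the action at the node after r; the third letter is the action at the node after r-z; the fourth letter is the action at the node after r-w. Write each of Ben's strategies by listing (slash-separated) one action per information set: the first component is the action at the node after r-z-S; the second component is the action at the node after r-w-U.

Row for pzSD (columns g/Mid, g/Lo, h/Mid, h/Lo): (0,-1) (0,-1) (0,-1) (0,-1).
Under pzSD, Ada's choice at the node after r and at the node after r-z and at the node after r-w can never be reached regardless of what Ben does, so varying those choices leaves every outcome unchanged.
Holding the reachable choices fixed and varying the unreachable ones freely already gives 2 × 2 × 2 = 8 equivalent strategies.
No other strategy reproduces this row, so those 8 are the full class: pzSD, pzSU, pzWD, pzWU, pwSD, pwSU, pwWD, pwWU.

8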